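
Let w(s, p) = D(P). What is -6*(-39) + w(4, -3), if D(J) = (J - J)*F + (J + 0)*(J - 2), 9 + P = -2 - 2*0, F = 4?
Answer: 377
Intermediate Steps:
P = -11 (P = -9 + (-2 - 2*0) = -9 + (-2 + 0) = -9 - 2 = -11)
D(J) = J*(-2 + J) (D(J) = (J - J)*4 + (J + 0)*(J - 2) = 0*4 + J*(-2 + J) = 0 + J*(-2 + J) = J*(-2 + J))
w(s, p) = 143 (w(s, p) = -11*(-2 - 11) = -11*(-13) = 143)
-6*(-39) + w(4, -3) = -6*(-39) + 143 = 234 + 143 = 377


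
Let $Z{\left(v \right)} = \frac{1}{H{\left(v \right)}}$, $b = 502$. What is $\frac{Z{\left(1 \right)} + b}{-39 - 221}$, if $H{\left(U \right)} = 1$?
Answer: $- \frac{503}{260} \approx -1.9346$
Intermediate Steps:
$Z{\left(v \right)} = 1$ ($Z{\left(v \right)} = 1^{-1} = 1$)
$\frac{Z{\left(1 \right)} + b}{-39 - 221} = \frac{1 + 502}{-39 - 221} = \frac{503}{-260} = 503 \left(- \frac{1}{260}\right) = - \frac{503}{260}$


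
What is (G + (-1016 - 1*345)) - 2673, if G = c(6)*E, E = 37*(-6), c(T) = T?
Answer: -5366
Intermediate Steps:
E = -222
G = -1332 (G = 6*(-222) = -1332)
(G + (-1016 - 1*345)) - 2673 = (-1332 + (-1016 - 1*345)) - 2673 = (-1332 + (-1016 - 345)) - 2673 = (-1332 - 1361) - 2673 = -2693 - 2673 = -5366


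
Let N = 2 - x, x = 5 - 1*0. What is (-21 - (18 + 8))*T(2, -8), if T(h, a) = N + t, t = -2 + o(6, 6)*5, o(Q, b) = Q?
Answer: -1175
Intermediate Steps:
x = 5 (x = 5 + 0 = 5)
t = 28 (t = -2 + 6*5 = -2 + 30 = 28)
N = -3 (N = 2 - 1*5 = 2 - 5 = -3)
T(h, a) = 25 (T(h, a) = -3 + 28 = 25)
(-21 - (18 + 8))*T(2, -8) = (-21 - (18 + 8))*25 = (-21 - 1*26)*25 = (-21 - 26)*25 = -47*25 = -1175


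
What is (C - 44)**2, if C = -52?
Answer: 9216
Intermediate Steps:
(C - 44)**2 = (-52 - 44)**2 = (-96)**2 = 9216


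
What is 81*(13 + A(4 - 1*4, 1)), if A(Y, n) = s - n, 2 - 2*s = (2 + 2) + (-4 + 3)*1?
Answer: 1863/2 ≈ 931.50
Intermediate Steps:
s = -½ (s = 1 - ((2 + 2) + (-4 + 3)*1)/2 = 1 - (4 - 1*1)/2 = 1 - (4 - 1)/2 = 1 - ½*3 = 1 - 3/2 = -½ ≈ -0.50000)
A(Y, n) = -½ - n
81*(13 + A(4 - 1*4, 1)) = 81*(13 + (-½ - 1*1)) = 81*(13 + (-½ - 1)) = 81*(13 - 3/2) = 81*(23/2) = 1863/2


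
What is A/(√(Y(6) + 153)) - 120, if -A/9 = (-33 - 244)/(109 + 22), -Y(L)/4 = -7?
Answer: -120 + 2493*√181/23711 ≈ -118.59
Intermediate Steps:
Y(L) = 28 (Y(L) = -4*(-7) = 28)
A = 2493/131 (A = -9*(-33 - 244)/(109 + 22) = -(-2493)/131 = -9*(-277/131) = 2493/131 ≈ 19.031)
A/(√(Y(6) + 153)) - 120 = 2493/(131*(√(28 + 153))) - 120 = 2493/(131*(√181)) - 120 = 2493*(√181/181)/131 - 120 = 2493*√181/23711 - 120 = -120 + 2493*√181/23711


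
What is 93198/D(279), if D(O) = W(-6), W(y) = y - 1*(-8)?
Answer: 46599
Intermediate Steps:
W(y) = 8 + y (W(y) = y + 8 = 8 + y)
D(O) = 2 (D(O) = 8 - 6 = 2)
93198/D(279) = 93198/2 = 93198*(½) = 46599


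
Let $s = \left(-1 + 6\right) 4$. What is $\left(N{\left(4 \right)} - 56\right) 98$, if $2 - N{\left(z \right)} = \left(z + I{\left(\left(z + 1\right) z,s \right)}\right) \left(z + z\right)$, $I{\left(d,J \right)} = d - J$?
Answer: $-8428$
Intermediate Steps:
$s = 20$ ($s = 5 \cdot 4 = 20$)
$N{\left(z \right)} = 2 - 2 z \left(-20 + z + z \left(1 + z\right)\right)$ ($N{\left(z \right)} = 2 - \left(z + \left(\left(z + 1\right) z - 20\right)\right) \left(z + z\right) = 2 - \left(z + \left(\left(1 + z\right) z - 20\right)\right) 2 z = 2 - \left(z + \left(z \left(1 + z\right) - 20\right)\right) 2 z = 2 - \left(z + \left(-20 + z \left(1 + z\right)\right)\right) 2 z = 2 - \left(-20 + z + z \left(1 + z\right)\right) 2 z = 2 - 2 z \left(-20 + z + z \left(1 + z\right)\right)$)
$\left(N{\left(4 \right)} - 56\right) 98 = \left(\left(2 - 2 \cdot 4^{2} - 8 \left(-20 + 4 \left(1 + 4\right)\right)\right) - 56\right) 98 = \left(\left(2 - 32 - 8 \left(-20 + 4 \cdot 5\right)\right) - 56\right) 98 = \left(\left(2 - 32 - 8 \left(-20 + 20\right)\right) - 56\right) 98 = \left(\left(2 - 32 - 8 \cdot 0\right) - 56\right) 98 = \left(\left(2 - 32 + 0\right) - 56\right) 98 = \left(-30 - 56\right) 98 = \left(-86\right) 98 = -8428$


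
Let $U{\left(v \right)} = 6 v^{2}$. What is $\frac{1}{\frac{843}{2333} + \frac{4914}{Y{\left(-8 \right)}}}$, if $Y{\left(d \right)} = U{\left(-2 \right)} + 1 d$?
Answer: $\frac{18664}{5738925} \approx 0.0032522$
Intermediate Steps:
$Y{\left(d \right)} = 24 + d$ ($Y{\left(d \right)} = 6 \left(-2\right)^{2} + 1 d = 6 \cdot 4 + d = 24 + d$)
$\frac{1}{\frac{843}{2333} + \frac{4914}{Y{\left(-8 \right)}}} = \frac{1}{\frac{843}{2333} + \frac{4914}{24 - 8}} = \frac{1}{843 \cdot \frac{1}{2333} + \frac{4914}{16}} = \frac{1}{\frac{843}{2333} + 4914 \cdot \frac{1}{16}} = \frac{1}{\frac{843}{2333} + \frac{2457}{8}} = \frac{1}{\frac{5738925}{18664}} = \frac{18664}{5738925}$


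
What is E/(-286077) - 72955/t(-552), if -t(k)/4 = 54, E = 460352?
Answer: 6923770501/20597544 ≈ 336.15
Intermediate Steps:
t(k) = -216 (t(k) = -4*54 = -216)
E/(-286077) - 72955/t(-552) = 460352/(-286077) - 72955/(-216) = 460352*(-1/286077) - 72955*(-1/216) = -460352/286077 + 72955/216 = 6923770501/20597544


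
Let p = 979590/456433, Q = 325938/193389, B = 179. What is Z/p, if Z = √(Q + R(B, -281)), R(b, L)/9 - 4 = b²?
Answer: 456433*√1198467742658543/63147310170 ≈ 250.23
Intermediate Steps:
Q = 108646/64463 (Q = 325938*(1/193389) = 108646/64463 ≈ 1.6854)
R(b, L) = 36 + 9*b²
Z = √1198467742658543/64463 (Z = √(108646/64463 + (36 + 9*179²)) = √(108646/64463 + (36 + 9*32041)) = √(108646/64463 + (36 + 288369)) = √(108646/64463 + 288405) = √(18591560161/64463) = √1198467742658543/64463 ≈ 537.04)
p = 979590/456433 (p = 979590*(1/456433) = 979590/456433 ≈ 2.1462)
Z/p = (√1198467742658543/64463)/(979590/456433) = (√1198467742658543/64463)*(456433/979590) = 456433*√1198467742658543/63147310170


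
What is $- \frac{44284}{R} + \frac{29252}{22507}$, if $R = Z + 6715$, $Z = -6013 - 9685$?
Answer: $\frac{17739024}{2847611} \approx 6.2294$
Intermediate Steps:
$Z = -15698$ ($Z = -6013 - 9685 = -15698$)
$R = -8983$ ($R = -15698 + 6715 = -8983$)
$- \frac{44284}{R} + \frac{29252}{22507} = - \frac{44284}{-8983} + \frac{29252}{22507} = \left(-44284\right) \left(- \frac{1}{8983}\right) + 29252 \cdot \frac{1}{22507} = \frac{44284}{8983} + \frac{412}{317} = \frac{17739024}{2847611}$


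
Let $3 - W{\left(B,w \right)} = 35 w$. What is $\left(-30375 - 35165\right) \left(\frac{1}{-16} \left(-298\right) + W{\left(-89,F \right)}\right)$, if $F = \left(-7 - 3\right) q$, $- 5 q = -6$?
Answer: $- \frac{57888205}{2} \approx -2.8944 \cdot 10^{7}$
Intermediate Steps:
$q = \frac{6}{5}$ ($q = \left(- \frac{1}{5}\right) \left(-6\right) = \frac{6}{5} \approx 1.2$)
$F = -12$ ($F = \left(-7 - 3\right) \frac{6}{5} = \left(-10\right) \frac{6}{5} = -12$)
$W{\left(B,w \right)} = 3 - 35 w$
$\left(-30375 - 35165\right) \left(\frac{1}{-16} \left(-298\right) + W{\left(-89,F \right)}\right) = \left(-30375 - 35165\right) \left(\frac{1}{-16} \left(-298\right) + \left(3 - -420\right)\right) = - 65540 \left(\left(- \frac{1}{16}\right) \left(-298\right) + \left(3 + 420\right)\right) = - 65540 \left(\frac{149}{8} + 423\right) = \left(-65540\right) \frac{3533}{8} = - \frac{57888205}{2}$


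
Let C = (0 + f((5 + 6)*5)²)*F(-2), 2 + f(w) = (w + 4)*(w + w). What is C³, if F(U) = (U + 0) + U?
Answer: -4773588968453871266430976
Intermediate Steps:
F(U) = 2*U (F(U) = U + U = 2*U)
f(w) = -2 + 2*w*(4 + w) (f(w) = -2 + (w + 4)*(w + w) = -2 + (4 + w)*(2*w) = -2 + 2*w*(4 + w))
C = -168376576 (C = (0 + (-2 + 2*((5 + 6)*5)² + 8*((5 + 6)*5))²)*(2*(-2)) = (0 + (-2 + 2*(11*5)² + 8*(11*5))²)*(-4) = (0 + (-2 + 2*55² + 8*55)²)*(-4) = (0 + (-2 + 2*3025 + 440)²)*(-4) = (0 + (-2 + 6050 + 440)²)*(-4) = (0 + 6488²)*(-4) = (0 + 42094144)*(-4) = 42094144*(-4) = -168376576)
C³ = (-168376576)³ = -4773588968453871266430976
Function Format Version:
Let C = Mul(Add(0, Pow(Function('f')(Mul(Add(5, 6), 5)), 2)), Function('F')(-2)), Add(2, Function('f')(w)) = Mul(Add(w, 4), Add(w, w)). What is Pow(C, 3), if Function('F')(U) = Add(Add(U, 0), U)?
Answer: -4773588968453871266430976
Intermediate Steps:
Function('F')(U) = Mul(2, U) (Function('F')(U) = Add(U, U) = Mul(2, U))
Function('f')(w) = Add(-2, Mul(2, w, Add(4, w))) (Function('f')(w) = Add(-2, Mul(Add(w, 4), Add(w, w))) = Add(-2, Mul(Add(4, w), Mul(2, w))) = Add(-2, Mul(2, w, Add(4, w))))
C = -168376576 (C = Mul(Add(0, Pow(Add(-2, Mul(2, Pow(Mul(Add(5, 6), 5), 2)), Mul(8, Mul(Add(5, 6), 5))), 2)), Mul(2, -2)) = Mul(Add(0, Pow(Add(-2, Mul(2, Pow(Mul(11, 5), 2)), Mul(8, Mul(11, 5))), 2)), -4) = Mul(Add(0, Pow(Add(-2, Mul(2, Pow(55, 2)), Mul(8, 55)), 2)), -4) = Mul(Add(0, Pow(Add(-2, Mul(2, 3025), 440), 2)), -4) = Mul(Add(0, Pow(Add(-2, 6050, 440), 2)), -4) = Mul(Add(0, Pow(6488, 2)), -4) = Mul(Add(0, 42094144), -4) = Mul(42094144, -4) = -168376576)
Pow(C, 3) = Pow(-168376576, 3) = -4773588968453871266430976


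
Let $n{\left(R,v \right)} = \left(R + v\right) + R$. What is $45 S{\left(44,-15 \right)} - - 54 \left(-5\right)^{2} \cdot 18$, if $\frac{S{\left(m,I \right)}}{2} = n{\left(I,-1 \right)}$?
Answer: $21510$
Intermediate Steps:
$n{\left(R,v \right)} = v + 2 R$
$S{\left(m,I \right)} = -2 + 4 I$ ($S{\left(m,I \right)} = 2 \left(-1 + 2 I\right) = -2 + 4 I$)
$45 S{\left(44,-15 \right)} - - 54 \left(-5\right)^{2} \cdot 18 = 45 \left(-2 + 4 \left(-15\right)\right) - - 54 \left(-5\right)^{2} \cdot 18 = 45 \left(-2 - 60\right) - \left(-54\right) 25 \cdot 18 = 45 \left(-62\right) - \left(-1350\right) 18 = -2790 - -24300 = -2790 + 24300 = 21510$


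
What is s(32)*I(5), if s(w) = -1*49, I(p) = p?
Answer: -245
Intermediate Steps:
s(w) = -49
s(32)*I(5) = -49*5 = -245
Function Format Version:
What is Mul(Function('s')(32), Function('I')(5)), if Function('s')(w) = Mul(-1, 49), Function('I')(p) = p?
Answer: -245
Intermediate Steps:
Function('s')(w) = -49
Mul(Function('s')(32), Function('I')(5)) = Mul(-49, 5) = -245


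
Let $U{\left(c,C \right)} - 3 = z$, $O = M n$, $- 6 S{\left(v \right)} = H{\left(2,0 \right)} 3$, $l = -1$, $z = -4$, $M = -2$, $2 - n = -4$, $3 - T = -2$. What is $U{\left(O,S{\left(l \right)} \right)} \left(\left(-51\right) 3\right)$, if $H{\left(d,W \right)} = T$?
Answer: $153$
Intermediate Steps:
$T = 5$ ($T = 3 - -2 = 3 + 2 = 5$)
$n = 6$ ($n = 2 - -4 = 2 + 4 = 6$)
$H{\left(d,W \right)} = 5$
$S{\left(v \right)} = - \frac{5}{2}$ ($S{\left(v \right)} = - \frac{5 \cdot 3}{6} = \left(- \frac{1}{6}\right) 15 = - \frac{5}{2}$)
$O = -12$ ($O = \left(-2\right) 6 = -12$)
$U{\left(c,C \right)} = -1$ ($U{\left(c,C \right)} = 3 - 4 = -1$)
$U{\left(O,S{\left(l \right)} \right)} \left(\left(-51\right) 3\right) = - \left(-51\right) 3 = \left(-1\right) \left(-153\right) = 153$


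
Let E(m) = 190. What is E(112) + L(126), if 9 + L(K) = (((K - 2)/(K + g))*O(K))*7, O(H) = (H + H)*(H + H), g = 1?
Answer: 55144459/127 ≈ 4.3421e+5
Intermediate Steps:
O(H) = 4*H² (O(H) = (2*H)*(2*H) = 4*H²)
L(K) = -9 + 28*K²*(-2 + K)/(1 + K) (L(K) = -9 + (((K - 2)/(K + 1))*(4*K²))*7 = -9 + (((-2 + K)/(1 + K))*(4*K²))*7 = -9 + (4*K²*(-2 + K)/(1 + K))*7 = -9 + 28*K²*(-2 + K)/(1 + K))
E(112) + L(126) = 190 + (-9 - 56*126² - 9*126 + 28*126³)/(1 + 126) = 190 + (-9 - 56*15876 - 1134 + 28*2000376)/127 = 190 + (-9 - 889056 - 1134 + 56010528)/127 = 190 + (1/127)*55120329 = 190 + 55120329/127 = 55144459/127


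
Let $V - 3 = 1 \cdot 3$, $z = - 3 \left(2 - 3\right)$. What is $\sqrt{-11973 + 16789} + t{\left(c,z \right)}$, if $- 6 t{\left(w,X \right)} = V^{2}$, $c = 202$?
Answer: $-6 + 4 \sqrt{301} \approx 63.397$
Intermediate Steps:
$z = 3$ ($z = \left(-3\right) \left(-1\right) = 3$)
$V = 6$ ($V = 3 + 1 \cdot 3 = 3 + 3 = 6$)
$t{\left(w,X \right)} = -6$ ($t{\left(w,X \right)} = - \frac{6^{2}}{6} = \left(- \frac{1}{6}\right) 36 = -6$)
$\sqrt{-11973 + 16789} + t{\left(c,z \right)} = \sqrt{-11973 + 16789} - 6 = \sqrt{4816} - 6 = 4 \sqrt{301} - 6 = -6 + 4 \sqrt{301}$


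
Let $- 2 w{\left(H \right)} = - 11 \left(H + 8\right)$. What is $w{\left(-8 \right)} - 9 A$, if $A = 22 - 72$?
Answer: $450$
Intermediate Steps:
$A = -50$
$w{\left(H \right)} = 44 + \frac{11 H}{2}$ ($w{\left(H \right)} = - \frac{\left(-11\right) \left(H + 8\right)}{2} = - \frac{\left(-11\right) \left(8 + H\right)}{2} = - \frac{-88 - 11 H}{2} = 44 + \frac{11 H}{2}$)
$w{\left(-8 \right)} - 9 A = \left(44 + \frac{11}{2} \left(-8\right)\right) - -450 = \left(44 - 44\right) + 450 = 0 + 450 = 450$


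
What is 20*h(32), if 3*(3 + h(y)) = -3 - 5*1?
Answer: -340/3 ≈ -113.33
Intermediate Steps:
h(y) = -17/3 (h(y) = -3 + (-3 - 5*1)/3 = -3 + (-3 - 5)/3 = -3 + (1/3)*(-8) = -3 - 8/3 = -17/3)
20*h(32) = 20*(-17/3) = -340/3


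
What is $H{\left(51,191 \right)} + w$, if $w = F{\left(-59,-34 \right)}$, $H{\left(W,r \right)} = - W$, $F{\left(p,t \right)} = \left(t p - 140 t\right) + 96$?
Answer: $6811$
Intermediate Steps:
$F{\left(p,t \right)} = 96 - 140 t + p t$ ($F{\left(p,t \right)} = \left(p t - 140 t\right) + 96 = \left(- 140 t + p t\right) + 96 = 96 - 140 t + p t$)
$w = 6862$ ($w = 96 - -4760 - -2006 = 96 + 4760 + 2006 = 6862$)
$H{\left(51,191 \right)} + w = \left(-1\right) 51 + 6862 = -51 + 6862 = 6811$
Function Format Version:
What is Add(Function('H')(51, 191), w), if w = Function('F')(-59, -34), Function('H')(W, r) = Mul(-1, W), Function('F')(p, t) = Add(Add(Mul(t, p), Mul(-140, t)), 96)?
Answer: 6811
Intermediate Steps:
Function('F')(p, t) = Add(96, Mul(-140, t), Mul(p, t)) (Function('F')(p, t) = Add(Add(Mul(p, t), Mul(-140, t)), 96) = Add(Add(Mul(-140, t), Mul(p, t)), 96) = Add(96, Mul(-140, t), Mul(p, t)))
w = 6862 (w = Add(96, Mul(-140, -34), Mul(-59, -34)) = Add(96, 4760, 2006) = 6862)
Add(Function('H')(51, 191), w) = Add(Mul(-1, 51), 6862) = Add(-51, 6862) = 6811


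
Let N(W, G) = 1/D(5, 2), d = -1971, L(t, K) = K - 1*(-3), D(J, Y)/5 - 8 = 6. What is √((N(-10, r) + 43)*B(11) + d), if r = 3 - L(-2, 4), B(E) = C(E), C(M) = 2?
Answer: I*√2309090/35 ≈ 43.416*I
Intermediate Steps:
D(J, Y) = 70 (D(J, Y) = 40 + 5*6 = 40 + 30 = 70)
L(t, K) = 3 + K (L(t, K) = K + 3 = 3 + K)
B(E) = 2
r = -4 (r = 3 - (3 + 4) = 3 - 1*7 = 3 - 7 = -4)
N(W, G) = 1/70
√((N(-10, r) + 43)*B(11) + d) = √((1/70 + 43)*2 - 1971) = √((3011/70)*2 - 1971) = √(3011/35 - 1971) = √(-65974/35) = I*√2309090/35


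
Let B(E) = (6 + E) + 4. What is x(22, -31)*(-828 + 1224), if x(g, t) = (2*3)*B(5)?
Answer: 35640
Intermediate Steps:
B(E) = 10 + E
x(g, t) = 90 (x(g, t) = (2*3)*(10 + 5) = 6*15 = 90)
x(22, -31)*(-828 + 1224) = 90*(-828 + 1224) = 90*396 = 35640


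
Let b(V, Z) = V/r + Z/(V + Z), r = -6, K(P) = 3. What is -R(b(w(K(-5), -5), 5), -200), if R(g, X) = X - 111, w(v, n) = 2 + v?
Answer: 311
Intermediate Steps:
b(V, Z) = -V/6 + Z/(V + Z) (b(V, Z) = V/(-6) + Z/(V + Z) = V*(-⅙) + Z/(V + Z) = -V/6 + Z/(V + Z))
R(g, X) = -111 + X
-R(b(w(K(-5), -5), 5), -200) = -(-111 - 200) = -1*(-311) = 311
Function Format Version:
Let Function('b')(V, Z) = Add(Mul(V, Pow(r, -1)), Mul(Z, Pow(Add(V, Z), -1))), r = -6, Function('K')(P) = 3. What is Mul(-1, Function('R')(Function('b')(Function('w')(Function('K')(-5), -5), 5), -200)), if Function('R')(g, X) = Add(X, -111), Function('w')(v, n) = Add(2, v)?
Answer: 311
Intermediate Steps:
Function('b')(V, Z) = Add(Mul(Rational(-1, 6), V), Mul(Z, Pow(Add(V, Z), -1))) (Function('b')(V, Z) = Add(Mul(V, Pow(-6, -1)), Mul(Z, Pow(Add(V, Z), -1))) = Add(Mul(V, Rational(-1, 6)), Mul(Z, Pow(Add(V, Z), -1))) = Add(Mul(Rational(-1, 6), V), Mul(Z, Pow(Add(V, Z), -1))))
Function('R')(g, X) = Add(-111, X)
Mul(-1, Function('R')(Function('b')(Function('w')(Function('K')(-5), -5), 5), -200)) = Mul(-1, Add(-111, -200)) = Mul(-1, -311) = 311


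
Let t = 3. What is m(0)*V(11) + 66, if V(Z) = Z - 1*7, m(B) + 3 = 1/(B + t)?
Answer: 166/3 ≈ 55.333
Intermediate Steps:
m(B) = -3 + 1/(3 + B) (m(B) = -3 + 1/(B + 3) = -3 + 1/(3 + B))
V(Z) = -7 + Z (V(Z) = Z - 7 = -7 + Z)
m(0)*V(11) + 66 = ((-8 - 3*0)/(3 + 0))*(-7 + 11) + 66 = ((-8 + 0)/3)*4 + 66 = ((⅓)*(-8))*4 + 66 = -8/3*4 + 66 = -32/3 + 66 = 166/3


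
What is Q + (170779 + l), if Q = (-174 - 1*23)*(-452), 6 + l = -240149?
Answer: 19668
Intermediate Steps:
l = -240155 (l = -6 - 240149 = -240155)
Q = 89044 (Q = (-174 - 23)*(-452) = -197*(-452) = 89044)
Q + (170779 + l) = 89044 + (170779 - 240155) = 89044 - 69376 = 19668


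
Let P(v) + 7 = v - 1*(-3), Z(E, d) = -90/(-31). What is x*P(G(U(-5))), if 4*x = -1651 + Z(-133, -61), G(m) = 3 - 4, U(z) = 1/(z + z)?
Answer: 255455/124 ≈ 2060.1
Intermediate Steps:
Z(E, d) = 90/31 (Z(E, d) = -90*(-1/31) = 90/31)
U(z) = 1/(2*z)
G(m) = -1
x = -51091/124 (x = (-1651 + 90/31)/4 = (¼)*(-51091/31) = -51091/124 ≈ -412.02)
P(v) = -4 + v (P(v) = -7 + (v - 1*(-3)) = -7 + (v + 3) = -7 + (3 + v) = -4 + v)
x*P(G(U(-5))) = -51091*(-4 - 1)/124 = -51091/124*(-5) = 255455/124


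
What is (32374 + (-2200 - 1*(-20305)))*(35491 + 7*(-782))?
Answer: 1515228143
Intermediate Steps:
(32374 + (-2200 - 1*(-20305)))*(35491 + 7*(-782)) = (32374 + (-2200 + 20305))*(35491 - 5474) = (32374 + 18105)*30017 = 50479*30017 = 1515228143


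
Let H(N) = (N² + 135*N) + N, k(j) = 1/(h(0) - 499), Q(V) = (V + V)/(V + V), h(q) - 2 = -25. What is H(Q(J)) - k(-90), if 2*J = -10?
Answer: 71515/522 ≈ 137.00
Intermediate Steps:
J = -5 (J = (½)*(-10) = -5)
h(q) = -23 (h(q) = 2 - 25 = -23)
Q(V) = 1 (Q(V) = (2*V)/((2*V)) = (2*V)*(1/(2*V)) = 1)
k(j) = -1/522 (k(j) = 1/(-23 - 499) = 1/(-522) = -1/522)
H(N) = N² + 136*N
H(Q(J)) - k(-90) = 1*(136 + 1) - 1*(-1/522) = 1*137 + 1/522 = 137 + 1/522 = 71515/522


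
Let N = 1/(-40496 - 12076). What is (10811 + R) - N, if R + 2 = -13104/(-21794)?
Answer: 6192572863597/572877084 ≈ 10810.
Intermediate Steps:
R = -15242/10897 (R = -2 - 13104/(-21794) = -2 - 13104*(-1/21794) = -2 + 6552/10897 = -15242/10897 ≈ -1.3987)
N = -1/52572 (N = 1/(-52572) = -1/52572 ≈ -1.9022e-5)
(10811 + R) - N = (10811 - 15242/10897) - 1*(-1/52572) = 117792225/10897 + 1/52572 = 6192572863597/572877084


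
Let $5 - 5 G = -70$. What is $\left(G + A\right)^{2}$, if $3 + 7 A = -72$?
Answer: $\frac{900}{49} \approx 18.367$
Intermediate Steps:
$A = - \frac{75}{7}$ ($A = - \frac{3}{7} + \frac{1}{7} \left(-72\right) = - \frac{3}{7} - \frac{72}{7} = - \frac{75}{7} \approx -10.714$)
$G = 15$ ($G = 1 - -14 = 1 + 14 = 15$)
$\left(G + A\right)^{2} = \left(15 - \frac{75}{7}\right)^{2} = \left(\frac{30}{7}\right)^{2} = \frac{900}{49}$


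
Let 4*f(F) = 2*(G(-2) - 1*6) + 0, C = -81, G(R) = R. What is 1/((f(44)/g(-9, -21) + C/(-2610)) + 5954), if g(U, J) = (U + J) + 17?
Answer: 3770/22447857 ≈ 0.00016794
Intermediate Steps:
g(U, J) = 17 + J + U (g(U, J) = (J + U) + 17 = 17 + J + U)
f(F) = -4 (f(F) = (2*(-2 - 1*6) + 0)/4 = (2*(-2 - 6) + 0)/4 = (2*(-8) + 0)/4 = (-16 + 0)/4 = (¼)*(-16) = -4)
1/((f(44)/g(-9, -21) + C/(-2610)) + 5954) = 1/((-4/(17 - 21 - 9) - 81/(-2610)) + 5954) = 1/((-4/(-13) - 81*(-1/2610)) + 5954) = 1/((-4*(-1/13) + 9/290) + 5954) = 1/((4/13 + 9/290) + 5954) = 1/(1277/3770 + 5954) = 1/(22447857/3770) = 3770/22447857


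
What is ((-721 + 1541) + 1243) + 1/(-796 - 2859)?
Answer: 7540264/3655 ≈ 2063.0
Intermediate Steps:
((-721 + 1541) + 1243) + 1/(-796 - 2859) = (820 + 1243) + 1/(-3655) = 2063 - 1/3655 = 7540264/3655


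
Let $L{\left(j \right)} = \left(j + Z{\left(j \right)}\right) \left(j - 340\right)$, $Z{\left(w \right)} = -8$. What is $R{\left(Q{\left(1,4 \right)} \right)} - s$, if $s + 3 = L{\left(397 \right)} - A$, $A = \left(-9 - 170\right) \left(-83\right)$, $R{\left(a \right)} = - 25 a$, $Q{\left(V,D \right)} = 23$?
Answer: $-7888$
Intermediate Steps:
$A = 14857$ ($A = \left(-179\right) \left(-83\right) = 14857$)
$L{\left(j \right)} = \left(-340 + j\right) \left(-8 + j\right)$ ($L{\left(j \right)} = \left(j - 8\right) \left(j - 340\right) = \left(-8 + j\right) \left(-340 + j\right) = \left(-340 + j\right) \left(-8 + j\right)$)
$s = 7313$ ($s = -3 + \left(\left(2720 + 397^{2} - 138156\right) - 14857\right) = -3 + \left(\left(2720 + 157609 - 138156\right) - 14857\right) = -3 + \left(22173 - 14857\right) = -3 + 7316 = 7313$)
$R{\left(Q{\left(1,4 \right)} \right)} - s = \left(-25\right) 23 - 7313 = -575 - 7313 = -7888$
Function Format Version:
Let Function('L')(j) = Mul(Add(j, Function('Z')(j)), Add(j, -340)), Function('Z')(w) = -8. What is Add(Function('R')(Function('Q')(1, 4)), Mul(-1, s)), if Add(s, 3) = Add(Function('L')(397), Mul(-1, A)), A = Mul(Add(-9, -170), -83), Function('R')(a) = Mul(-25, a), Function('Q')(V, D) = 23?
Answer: -7888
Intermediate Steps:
A = 14857 (A = Mul(-179, -83) = 14857)
Function('L')(j) = Mul(Add(-340, j), Add(-8, j)) (Function('L')(j) = Mul(Add(j, -8), Add(j, -340)) = Mul(Add(-8, j), Add(-340, j)) = Mul(Add(-340, j), Add(-8, j)))
s = 7313 (s = Add(-3, Add(Add(2720, Pow(397, 2), Mul(-348, 397)), Mul(-1, 14857))) = Add(-3, Add(Add(2720, 157609, -138156), -14857)) = Add(-3, Add(22173, -14857)) = Add(-3, 7316) = 7313)
Add(Function('R')(Function('Q')(1, 4)), Mul(-1, s)) = Add(Mul(-25, 23), Mul(-1, 7313)) = Add(-575, -7313) = -7888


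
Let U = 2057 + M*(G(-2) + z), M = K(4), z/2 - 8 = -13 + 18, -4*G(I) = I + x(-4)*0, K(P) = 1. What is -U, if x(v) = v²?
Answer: -4167/2 ≈ -2083.5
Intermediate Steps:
G(I) = -I/4 (G(I) = -(I + (-4)²*0)/4 = -(I + 16*0)/4 = -(I + 0)/4 = -I/4)
z = 26 (z = 16 + 2*(-13 + 18) = 16 + 2*5 = 16 + 10 = 26)
M = 1
U = 4167/2 (U = 2057 + 1*(-¼*(-2) + 26) = 2057 + 1*(½ + 26) = 2057 + 1*(53/2) = 2057 + 53/2 = 4167/2 ≈ 2083.5)
-U = -1*4167/2 = -4167/2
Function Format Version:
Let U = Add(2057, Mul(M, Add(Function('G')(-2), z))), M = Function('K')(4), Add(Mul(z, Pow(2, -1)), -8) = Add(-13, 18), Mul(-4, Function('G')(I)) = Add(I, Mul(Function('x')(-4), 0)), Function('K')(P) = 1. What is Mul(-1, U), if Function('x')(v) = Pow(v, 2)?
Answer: Rational(-4167, 2) ≈ -2083.5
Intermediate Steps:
Function('G')(I) = Mul(Rational(-1, 4), I) (Function('G')(I) = Mul(Rational(-1, 4), Add(I, Mul(Pow(-4, 2), 0))) = Mul(Rational(-1, 4), Add(I, Mul(16, 0))) = Mul(Rational(-1, 4), Add(I, 0)) = Mul(Rational(-1, 4), I))
z = 26 (z = Add(16, Mul(2, Add(-13, 18))) = Add(16, Mul(2, 5)) = Add(16, 10) = 26)
M = 1
U = Rational(4167, 2) (U = Add(2057, Mul(1, Add(Mul(Rational(-1, 4), -2), 26))) = Add(2057, Mul(1, Add(Rational(1, 2), 26))) = Add(2057, Mul(1, Rational(53, 2))) = Add(2057, Rational(53, 2)) = Rational(4167, 2) ≈ 2083.5)
Mul(-1, U) = Mul(-1, Rational(4167, 2)) = Rational(-4167, 2)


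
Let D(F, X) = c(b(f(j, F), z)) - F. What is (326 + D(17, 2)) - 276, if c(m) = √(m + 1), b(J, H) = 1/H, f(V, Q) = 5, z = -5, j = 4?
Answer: 33 + 2*√5/5 ≈ 33.894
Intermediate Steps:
c(m) = √(1 + m)
D(F, X) = -F + 2*√5/5 (D(F, X) = √(1 + 1/(-5)) - F = √(1 - ⅕) - F = √(⅘) - F = 2*√5/5 - F = -F + 2*√5/5)
(326 + D(17, 2)) - 276 = (326 + (-1*17 + 2*√5/5)) - 276 = (326 + (-17 + 2*√5/5)) - 276 = (309 + 2*√5/5) - 276 = 33 + 2*√5/5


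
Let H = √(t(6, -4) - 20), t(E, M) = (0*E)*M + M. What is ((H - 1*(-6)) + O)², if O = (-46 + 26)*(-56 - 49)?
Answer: 4435212 + 8424*I*√6 ≈ 4.4352e+6 + 20635.0*I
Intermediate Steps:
t(E, M) = M (t(E, M) = 0*M + M = 0 + M = M)
H = 2*I*√6 (H = √(-4 - 20) = √(-24) = 2*I*√6 ≈ 4.899*I)
O = 2100 (O = -20*(-105) = 2100)
((H - 1*(-6)) + O)² = ((2*I*√6 - 1*(-6)) + 2100)² = ((2*I*√6 + 6) + 2100)² = ((6 + 2*I*√6) + 2100)² = (2106 + 2*I*√6)²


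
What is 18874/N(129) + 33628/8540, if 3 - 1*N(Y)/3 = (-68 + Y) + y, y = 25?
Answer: -5457521/75945 ≈ -71.861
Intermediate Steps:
N(Y) = 138 - 3*Y (N(Y) = 9 - 3*((-68 + Y) + 25) = 9 - 3*(-43 + Y) = 9 + (129 - 3*Y) = 138 - 3*Y)
18874/N(129) + 33628/8540 = 18874/(138 - 3*129) + 33628/8540 = 18874/(138 - 387) + 33628*(1/8540) = 18874/(-249) + 1201/305 = 18874*(-1/249) + 1201/305 = -18874/249 + 1201/305 = -5457521/75945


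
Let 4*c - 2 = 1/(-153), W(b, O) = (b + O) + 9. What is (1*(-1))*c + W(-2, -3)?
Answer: 2143/612 ≈ 3.5016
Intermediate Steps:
W(b, O) = 9 + O + b (W(b, O) = (O + b) + 9 = 9 + O + b)
c = 305/612 (c = 1/2 + (1/4)/(-153) = 1/2 + (1/4)*(-1/153) = 1/2 - 1/612 = 305/612 ≈ 0.49837)
(1*(-1))*c + W(-2, -3) = (1*(-1))*(305/612) + (9 - 3 - 2) = -1*305/612 + 4 = -305/612 + 4 = 2143/612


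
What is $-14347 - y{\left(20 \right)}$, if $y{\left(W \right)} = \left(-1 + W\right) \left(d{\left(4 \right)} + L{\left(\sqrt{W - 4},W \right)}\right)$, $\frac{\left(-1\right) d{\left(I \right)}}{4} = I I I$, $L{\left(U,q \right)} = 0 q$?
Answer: $-9483$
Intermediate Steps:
$L{\left(U,q \right)} = 0$
$d{\left(I \right)} = - 4 I^{3}$ ($d{\left(I \right)} = - 4 I I I = - 4 I^{2} I = - 4 I^{3}$)
$y{\left(W \right)} = 256 - 256 W$ ($y{\left(W \right)} = \left(-1 + W\right) \left(- 4 \cdot 4^{3} + 0\right) = \left(-1 + W\right) \left(\left(-4\right) 64 + 0\right) = \left(-1 + W\right) \left(-256 + 0\right) = \left(-1 + W\right) \left(-256\right) = 256 - 256 W$)
$-14347 - y{\left(20 \right)} = -14347 - \left(256 - 5120\right) = -14347 - -4864 = -14347 + 4864 = -9483$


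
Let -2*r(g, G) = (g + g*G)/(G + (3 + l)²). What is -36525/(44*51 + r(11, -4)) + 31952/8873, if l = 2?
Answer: -3533053046/278851771 ≈ -12.670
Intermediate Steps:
r(g, G) = -(g + G*g)/(2*(25 + G)) (r(g, G) = -(g + g*G)/(2*(G + (3 + 2)²)) = -(g + G*g)/(2*(G + 5²)) = -(g + G*g)/(2*(G + 25)) = -(g + G*g)/(2*(25 + G)))
-36525/(44*51 + r(11, -4)) + 31952/8873 = -36525/(44*51 - 1*11*(1 - 4)/(50 + 2*(-4))) + 31952/8873 = -36525/(2244 - 1*11*(-3)/(50 - 8)) + 31952*(1/8873) = -36525/(2244 - 1*11*(-3)/42) + 31952/8873 = -36525/(2244 - 1*11*1/42*(-3)) + 31952/8873 = -36525/(2244 + 11/14) + 31952/8873 = -36525/31427/14 + 31952/8873 = -36525*14/31427 + 31952/8873 = -511350/31427 + 31952/8873 = -3533053046/278851771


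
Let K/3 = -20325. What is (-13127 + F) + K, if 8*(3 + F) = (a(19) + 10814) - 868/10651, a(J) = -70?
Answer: -1549976341/21302 ≈ -72762.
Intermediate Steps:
K = -60975 (K = 3*(-20325) = -60975)
F = 28544463/21302 (F = -3 + ((-70 + 10814) - 868/10651)/8 = -3 + (10744 - 868*1/10651)/8 = -3 + (10744 - 868/10651)/8 = -3 + (1/8)*(114433476/10651) = -3 + 28608369/21302 = 28544463/21302 ≈ 1340.0)
(-13127 + F) + K = (-13127 + 28544463/21302) - 60975 = -251086891/21302 - 60975 = -1549976341/21302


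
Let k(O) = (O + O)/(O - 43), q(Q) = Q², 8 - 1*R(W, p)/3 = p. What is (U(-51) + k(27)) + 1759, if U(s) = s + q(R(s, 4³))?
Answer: 239429/8 ≈ 29929.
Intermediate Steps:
R(W, p) = 24 - 3*p
k(O) = 2*O/(-43 + O) (k(O) = (2*O)/(-43 + O) = 2*O/(-43 + O))
U(s) = 28224 + s (U(s) = s + (24 - 3*4³)² = s + (24 - 3*64)² = s + (24 - 192)² = s + (-168)² = s + 28224 = 28224 + s)
(U(-51) + k(27)) + 1759 = ((28224 - 51) + 2*27/(-43 + 27)) + 1759 = (28173 + 2*27/(-16)) + 1759 = (28173 + 2*27*(-1/16)) + 1759 = (28173 - 27/8) + 1759 = 225357/8 + 1759 = 239429/8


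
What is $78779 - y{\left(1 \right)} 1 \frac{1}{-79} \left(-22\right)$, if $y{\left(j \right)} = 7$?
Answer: $\frac{6223387}{79} \approx 78777.0$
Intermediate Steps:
$78779 - y{\left(1 \right)} 1 \frac{1}{-79} \left(-22\right) = 78779 - 7 \cdot 1 \frac{1}{-79} \left(-22\right) = 78779 - 7 \cdot 1 \left(- \frac{1}{79}\right) \left(-22\right) = 78779 - 7 \left(- \frac{1}{79}\right) \left(-22\right) = 78779 - \left(- \frac{7}{79}\right) \left(-22\right) = 78779 - \frac{154}{79} = \frac{6223387}{79}$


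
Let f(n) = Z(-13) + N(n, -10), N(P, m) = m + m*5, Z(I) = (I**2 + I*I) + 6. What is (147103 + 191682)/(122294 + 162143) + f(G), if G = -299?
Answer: 81118893/284437 ≈ 285.19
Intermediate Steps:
Z(I) = 6 + 2*I**2 (Z(I) = (I**2 + I**2) + 6 = 2*I**2 + 6 = 6 + 2*I**2)
N(P, m) = 6*m (N(P, m) = m + 5*m = 6*m)
f(n) = 284 (f(n) = (6 + 2*(-13)**2) + 6*(-10) = (6 + 2*169) - 60 = (6 + 338) - 60 = 344 - 60 = 284)
(147103 + 191682)/(122294 + 162143) + f(G) = (147103 + 191682)/(122294 + 162143) + 284 = 338785/284437 + 284 = 81118893/284437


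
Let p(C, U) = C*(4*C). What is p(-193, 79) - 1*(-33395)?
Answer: 182391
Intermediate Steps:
p(C, U) = 4*C²
p(-193, 79) - 1*(-33395) = 4*(-193)² - 1*(-33395) = 4*37249 + 33395 = 148996 + 33395 = 182391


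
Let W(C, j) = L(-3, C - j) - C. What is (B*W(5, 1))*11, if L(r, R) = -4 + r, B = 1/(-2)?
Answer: 66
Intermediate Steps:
B = -1/2 ≈ -0.50000
W(C, j) = -7 - C (W(C, j) = (-4 - 3) - C = -7 - C)
(B*W(5, 1))*11 = -(-7 - 1*5)/2*11 = -(-7 - 5)/2*11 = -1/2*(-12)*11 = 6*11 = 66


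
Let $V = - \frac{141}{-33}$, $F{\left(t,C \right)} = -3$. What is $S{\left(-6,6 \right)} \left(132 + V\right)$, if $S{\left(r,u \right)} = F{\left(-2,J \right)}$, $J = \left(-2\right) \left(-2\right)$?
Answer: $- \frac{4497}{11} \approx -408.82$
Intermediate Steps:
$J = 4$
$V = \frac{47}{11}$ ($V = \left(-141\right) \left(- \frac{1}{33}\right) = \frac{47}{11} \approx 4.2727$)
$S{\left(r,u \right)} = -3$
$S{\left(-6,6 \right)} \left(132 + V\right) = - 3 \left(132 + \frac{47}{11}\right) = \left(-3\right) \frac{1499}{11} = - \frac{4497}{11}$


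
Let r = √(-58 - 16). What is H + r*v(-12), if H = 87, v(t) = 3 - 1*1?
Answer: 87 + 2*I*√74 ≈ 87.0 + 17.205*I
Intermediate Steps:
v(t) = 2 (v(t) = 3 - 1 = 2)
r = I*√74 (r = √(-74) = I*√74 ≈ 8.6023*I)
H + r*v(-12) = 87 + (I*√74)*2 = 87 + 2*I*√74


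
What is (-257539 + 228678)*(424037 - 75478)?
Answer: -10059761299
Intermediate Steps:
(-257539 + 228678)*(424037 - 75478) = -28861*348559 = -10059761299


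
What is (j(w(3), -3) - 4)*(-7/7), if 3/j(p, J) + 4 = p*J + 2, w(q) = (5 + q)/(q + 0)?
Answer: 43/10 ≈ 4.3000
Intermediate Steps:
w(q) = (5 + q)/q
j(p, J) = 3/(-2 + J*p) (j(p, J) = 3/(-4 + (p*J + 2)) = 3/(-4 + (J*p + 2)) = 3/(-4 + (2 + J*p)) = 3/(-2 + J*p))
(j(w(3), -3) - 4)*(-7/7) = (3/(-2 - 3*(5 + 3)/3) - 4)*(-7/7) = (3/(-2 - 8) - 4)*(-7*1/7) = (3/(-2 - 3*8/3) - 4)*(-1) = (3/(-2 - 8) - 4)*(-1) = (3/(-10) - 4)*(-1) = (3*(-1/10) - 4)*(-1) = (-3/10 - 4)*(-1) = -43/10*(-1) = 43/10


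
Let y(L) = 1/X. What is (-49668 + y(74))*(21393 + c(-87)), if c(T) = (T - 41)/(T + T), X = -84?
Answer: -7765366181815/7308 ≈ -1.0626e+9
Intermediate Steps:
y(L) = -1/84 (y(L) = 1/(-84) = -1/84)
c(T) = (-41 + T)/(2*T) (c(T) = (-41 + T)/((2*T)) = (-41 + T)*(1/(2*T)) = (-41 + T)/(2*T))
(-49668 + y(74))*(21393 + c(-87)) = (-49668 - 1/84)*(21393 + (1/2)*(-41 - 87)/(-87)) = -4172113*(21393 + (1/2)*(-1/87)*(-128))/84 = -4172113*(21393 + 64/87)/84 = -4172113/84*1861255/87 = -7765366181815/7308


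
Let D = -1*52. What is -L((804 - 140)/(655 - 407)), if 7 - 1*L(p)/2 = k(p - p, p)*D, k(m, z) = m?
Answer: -14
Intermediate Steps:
D = -52
L(p) = 14 (L(p) = 14 - 2*(p - p)*(-52) = 14 - 0*(-52) = 14 - 2*0 = 14 + 0 = 14)
-L((804 - 140)/(655 - 407)) = -1*14 = -14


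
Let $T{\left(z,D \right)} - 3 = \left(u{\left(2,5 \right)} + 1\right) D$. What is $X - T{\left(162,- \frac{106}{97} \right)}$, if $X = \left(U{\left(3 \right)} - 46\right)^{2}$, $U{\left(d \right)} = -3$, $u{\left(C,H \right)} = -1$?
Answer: $2398$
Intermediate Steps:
$X = 2401$ ($X = \left(-3 - 46\right)^{2} = \left(-49\right)^{2} = 2401$)
$T{\left(z,D \right)} = 3$ ($T{\left(z,D \right)} = 3 + \left(-1 + 1\right) D = 3 + 0 D = 3 + 0 = 3$)
$X - T{\left(162,- \frac{106}{97} \right)} = 2401 - 3 = 2398$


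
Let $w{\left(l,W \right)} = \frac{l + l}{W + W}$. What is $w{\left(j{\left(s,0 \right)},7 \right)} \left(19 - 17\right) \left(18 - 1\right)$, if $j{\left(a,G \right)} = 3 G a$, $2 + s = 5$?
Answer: $0$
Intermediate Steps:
$s = 3$ ($s = -2 + 5 = 3$)
$j{\left(a,G \right)} = 3 G a$
$w{\left(l,W \right)} = \frac{l}{W}$ ($w{\left(l,W \right)} = \frac{2 l}{2 W} = 2 l \frac{1}{2 W} = \frac{l}{W}$)
$w{\left(j{\left(s,0 \right)},7 \right)} \left(19 - 17\right) \left(18 - 1\right) = \frac{3 \cdot 0 \cdot 3}{7} \left(19 - 17\right) \left(18 - 1\right) = 0 \cdot \frac{1}{7} \cdot 2 \cdot 17 = 0 \cdot 34 = 0$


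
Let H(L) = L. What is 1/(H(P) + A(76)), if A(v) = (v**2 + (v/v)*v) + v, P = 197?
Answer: 1/6125 ≈ 0.00016327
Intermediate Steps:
A(v) = v**2 + 2*v (A(v) = (v**2 + 1*v) + v = (v**2 + v) + v = (v + v**2) + v = v**2 + 2*v)
1/(H(P) + A(76)) = 1/(197 + 76*(2 + 76)) = 1/(197 + 76*78) = 1/(197 + 5928) = 1/6125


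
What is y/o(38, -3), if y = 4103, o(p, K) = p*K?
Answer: -4103/114 ≈ -35.991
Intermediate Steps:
o(p, K) = K*p
y/o(38, -3) = 4103/((-3*38)) = 4103/(-114) = 4103*(-1/114) = -4103/114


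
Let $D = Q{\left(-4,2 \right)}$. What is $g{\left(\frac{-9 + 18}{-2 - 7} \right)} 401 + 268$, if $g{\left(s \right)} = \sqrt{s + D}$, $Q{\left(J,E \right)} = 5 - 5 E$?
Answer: $268 + 401 i \sqrt{6} \approx 268.0 + 982.25 i$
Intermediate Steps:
$D = -5$ ($D = 5 - 10 = -5$)
$g{\left(s \right)} = \sqrt{-5 + s}$ ($g{\left(s \right)} = \sqrt{s - 5} = \sqrt{-5 + s}$)
$g{\left(\frac{-9 + 18}{-2 - 7} \right)} 401 + 268 = \sqrt{-5 + \frac{-9 + 18}{-2 - 7}} \cdot 401 + 268 = \sqrt{-5 + \frac{9}{-9}} \cdot 401 + 268 = \sqrt{-5 + 9 \left(- \frac{1}{9}\right)} 401 + 268 = \sqrt{-5 - 1} \cdot 401 + 268 = \sqrt{-6} \cdot 401 + 268 = i \sqrt{6} \cdot 401 + 268 = 401 i \sqrt{6} + 268 = 268 + 401 i \sqrt{6}$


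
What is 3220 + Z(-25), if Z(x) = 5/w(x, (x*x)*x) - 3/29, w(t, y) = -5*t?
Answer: 2334454/725 ≈ 3219.9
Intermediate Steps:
Z(x) = -3/29 - 1/x (Z(x) = 5/((-5*x)) - 3/29 = 5*(-1/(5*x)) - 3*1/29 = -1/x - 3/29 = -3/29 - 1/x)
3220 + Z(-25) = 3220 + (-3/29 - 1/(-25)) = 3220 + (-3/29 - 1*(-1/25)) = 3220 + (-3/29 + 1/25) = 3220 - 46/725 = 2334454/725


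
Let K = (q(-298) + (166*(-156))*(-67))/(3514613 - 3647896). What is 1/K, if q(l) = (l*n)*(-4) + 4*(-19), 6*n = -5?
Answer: -399849/5201888 ≈ -0.076866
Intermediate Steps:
n = -⅚ (n = (⅙)*(-5) = -⅚ ≈ -0.83333)
q(l) = -76 + 10*l/3 (q(l) = (l*(-⅚))*(-4) + 4*(-19) = -5*l/6*(-4) - 76 = 10*l/3 - 76 = -76 + 10*l/3)
K = -5201888/399849 (K = ((-76 + (10/3)*(-298)) + (166*(-156))*(-67))/(3514613 - 3647896) = ((-76 - 2980/3) - 25896*(-67))/(-133283) = (-3208/3 + 1735032)*(-1/133283) = (5201888/3)*(-1/133283) = -5201888/399849 ≈ -13.010)
1/K = 1/(-5201888/399849) = -399849/5201888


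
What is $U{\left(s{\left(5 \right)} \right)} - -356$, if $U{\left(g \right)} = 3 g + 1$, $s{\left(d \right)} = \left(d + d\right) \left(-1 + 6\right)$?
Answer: $507$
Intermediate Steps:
$s{\left(d \right)} = 10 d$ ($s{\left(d \right)} = 2 d 5 = 10 d$)
$U{\left(g \right)} = 1 + 3 g$
$U{\left(s{\left(5 \right)} \right)} - -356 = \left(1 + 3 \cdot 10 \cdot 5\right) - -356 = \left(1 + 3 \cdot 50\right) + 356 = \left(1 + 150\right) + 356 = 151 + 356 = 507$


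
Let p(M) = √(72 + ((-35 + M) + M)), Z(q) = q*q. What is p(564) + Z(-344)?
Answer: 118336 + √1165 ≈ 1.1837e+5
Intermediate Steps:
Z(q) = q²
p(M) = √(37 + 2*M) (p(M) = √(72 + (-35 + 2*M)) = √(37 + 2*M))
p(564) + Z(-344) = √(37 + 2*564) + (-344)² = √(37 + 1128) + 118336 = √1165 + 118336 = 118336 + √1165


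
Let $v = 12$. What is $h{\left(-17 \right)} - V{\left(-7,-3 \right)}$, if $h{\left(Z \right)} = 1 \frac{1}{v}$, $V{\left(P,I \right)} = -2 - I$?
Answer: $- \frac{11}{12} \approx -0.91667$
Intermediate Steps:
$h{\left(Z \right)} = \frac{1}{12}$ ($h{\left(Z \right)} = 1 \cdot \frac{1}{12} = \frac{1}{12}$)
$h{\left(-17 \right)} - V{\left(-7,-3 \right)} = \frac{1}{12} - \left(-2 - -3\right) = \frac{1}{12} - \left(-2 + 3\right) = \frac{1}{12} - 1 = - \frac{11}{12}$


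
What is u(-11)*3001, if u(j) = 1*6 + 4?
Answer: 30010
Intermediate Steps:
u(j) = 10 (u(j) = 6 + 4 = 10)
u(-11)*3001 = 10*3001 = 30010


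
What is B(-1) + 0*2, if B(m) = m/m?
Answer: 1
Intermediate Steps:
B(m) = 1
B(-1) + 0*2 = 1 + 0*2 = 1 + 0 = 1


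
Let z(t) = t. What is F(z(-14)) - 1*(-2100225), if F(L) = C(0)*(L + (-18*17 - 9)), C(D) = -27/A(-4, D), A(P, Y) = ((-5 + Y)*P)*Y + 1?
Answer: 2109108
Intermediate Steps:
A(P, Y) = 1 + P*Y*(-5 + Y) (A(P, Y) = (P*(-5 + Y))*Y + 1 = P*Y*(-5 + Y) + 1 = 1 + P*Y*(-5 + Y))
C(D) = -27/(1 - 4*D² + 20*D) (C(D) = -27/(1 - 4*D² - 5*(-4)*D) = -27/(1 - 4*D² + 20*D))
F(L) = 8505 - 27*L (F(L) = (27/(-1 - 20*0 + 4*0²))*(L + (-18*17 - 9)) = (27/(-1 + 0 + 4*0))*(L + (-306 - 9)) = (27/(-1 + 0 + 0))*(L - 315) = (27/(-1))*(-315 + L) = (27*(-1))*(-315 + L) = -27*(-315 + L) = 8505 - 27*L)
F(z(-14)) - 1*(-2100225) = (8505 - 27*(-14)) - 1*(-2100225) = (8505 + 378) + 2100225 = 8883 + 2100225 = 2109108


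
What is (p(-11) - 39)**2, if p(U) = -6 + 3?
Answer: 1764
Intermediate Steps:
p(U) = -3
(p(-11) - 39)**2 = (-3 - 39)**2 = (-42)**2 = 1764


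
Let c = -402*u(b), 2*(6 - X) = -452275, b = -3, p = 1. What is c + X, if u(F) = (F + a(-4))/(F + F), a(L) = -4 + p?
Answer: 451483/2 ≈ 2.2574e+5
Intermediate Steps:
a(L) = -3 (a(L) = -4 + 1 = -3)
X = 452287/2 (X = 6 - ½*(-452275) = 6 + 452275/2 = 452287/2 ≈ 2.2614e+5)
u(F) = (-3 + F)/(2*F) (u(F) = (F - 3)/(F + F) = (-3 + F)/((2*F)) = (-3 + F)*(1/(2*F)) = (-3 + F)/(2*F))
c = -402 (c = -201*(-3 - 3)/(-3) = -201*(-1)*(-6)/3 = -402*1 = -402)
c + X = -402 + 452287/2 = 451483/2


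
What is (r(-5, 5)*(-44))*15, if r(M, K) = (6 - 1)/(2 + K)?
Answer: -3300/7 ≈ -471.43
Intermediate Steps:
r(M, K) = 5/(2 + K)
(r(-5, 5)*(-44))*15 = ((5/(2 + 5))*(-44))*15 = ((5/7)*(-44))*15 = -220/7*15 = -3300/7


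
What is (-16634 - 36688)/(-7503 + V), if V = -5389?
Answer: 26661/6446 ≈ 4.1361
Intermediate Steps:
(-16634 - 36688)/(-7503 + V) = (-16634 - 36688)/(-7503 - 5389) = -53322/(-12892) = -53322*(-1/12892) = 26661/6446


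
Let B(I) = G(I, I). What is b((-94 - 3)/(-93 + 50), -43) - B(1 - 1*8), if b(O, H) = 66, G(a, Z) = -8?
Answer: 74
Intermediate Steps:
B(I) = -8
b((-94 - 3)/(-93 + 50), -43) - B(1 - 1*8) = 66 - 1*(-8) = 66 + 8 = 74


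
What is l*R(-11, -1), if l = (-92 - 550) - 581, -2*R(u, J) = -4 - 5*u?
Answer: 62373/2 ≈ 31187.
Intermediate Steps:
R(u, J) = 2 + 5*u/2 (R(u, J) = -(-4 - 5*u)/2 = 2 + 5*u/2)
l = -1223 (l = -642 - 581 = -1223)
l*R(-11, -1) = -1223*(2 + (5/2)*(-11)) = -1223*(2 - 55/2) = -1223*(-51/2) = 62373/2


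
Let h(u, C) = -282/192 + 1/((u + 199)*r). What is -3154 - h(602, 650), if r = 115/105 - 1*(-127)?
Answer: -36227880427/11491680 ≈ -3152.5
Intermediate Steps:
r = 2690/21 (r = 115*(1/105) + 127 = 23/21 + 127 = 2690/21 ≈ 128.10)
h(u, C) = -47/32 + 21/(2690*(199 + u)) (h(u, C) = -282/192 + 1/((u + 199)*(2690/21)) = -282*1/192 + (21/2690)/(199 + u) = -47/32 + 21/(2690*(199 + u)))
-3154 - h(602, 650) = -3154 - (-12579449 - 63215*602)/(43040*(199 + 602)) = -3154 - (-12579449 - 38055430)/(43040*801) = -3154 - (-50634879)/(43040*801) = -3154 - 1*(-16878293/11491680) = -3154 + 16878293/11491680 = -36227880427/11491680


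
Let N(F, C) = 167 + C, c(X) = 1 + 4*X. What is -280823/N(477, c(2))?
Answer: -280823/176 ≈ -1595.6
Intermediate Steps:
-280823/N(477, c(2)) = -280823/(167 + (1 + 4*2)) = -280823/(167 + (1 + 8)) = -280823/(167 + 9) = -280823/176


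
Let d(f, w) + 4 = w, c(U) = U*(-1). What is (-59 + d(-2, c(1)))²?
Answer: 4096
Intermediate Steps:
c(U) = -U
d(f, w) = -4 + w
(-59 + d(-2, c(1)))² = (-59 + (-4 - 1*1))² = (-59 + (-4 - 1))² = (-59 - 5)² = (-64)² = 4096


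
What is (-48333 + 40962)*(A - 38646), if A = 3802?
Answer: 256835124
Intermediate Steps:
(-48333 + 40962)*(A - 38646) = (-48333 + 40962)*(3802 - 38646) = -7371*(-34844) = 256835124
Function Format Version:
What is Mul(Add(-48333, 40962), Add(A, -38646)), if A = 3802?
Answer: 256835124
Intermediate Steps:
Mul(Add(-48333, 40962), Add(A, -38646)) = Mul(Add(-48333, 40962), Add(3802, -38646)) = Mul(-7371, -34844) = 256835124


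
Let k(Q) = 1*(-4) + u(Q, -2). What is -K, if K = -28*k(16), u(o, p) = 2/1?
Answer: -56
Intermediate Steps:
u(o, p) = 2 (u(o, p) = 2*1 = 2)
k(Q) = -2 (k(Q) = 1*(-4) + 2 = -4 + 2 = -2)
K = 56 (K = -28*(-2) = 56)
-K = -1*56 = -56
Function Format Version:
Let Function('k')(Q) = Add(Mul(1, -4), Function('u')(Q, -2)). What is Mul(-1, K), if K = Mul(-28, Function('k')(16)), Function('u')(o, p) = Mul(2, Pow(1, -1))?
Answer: -56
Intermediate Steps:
Function('u')(o, p) = 2 (Function('u')(o, p) = Mul(2, 1) = 2)
Function('k')(Q) = -2 (Function('k')(Q) = Add(Mul(1, -4), 2) = Add(-4, 2) = -2)
K = 56 (K = Mul(-28, -2) = 56)
Mul(-1, K) = Mul(-1, 56) = -56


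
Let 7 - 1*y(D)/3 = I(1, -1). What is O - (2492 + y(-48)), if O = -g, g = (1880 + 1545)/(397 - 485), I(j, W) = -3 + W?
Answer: -218775/88 ≈ -2486.1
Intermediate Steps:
y(D) = 33 (y(D) = 21 - 3*(-3 - 1) = 21 - 3*(-4) = 21 + 12 = 33)
g = -3425/88 (g = 3425/(-88) = 3425*(-1/88) = -3425/88 ≈ -38.920)
O = 3425/88 (O = -1*(-3425/88) = 3425/88 ≈ 38.920)
O - (2492 + y(-48)) = 3425/88 - (2492 + 33) = 3425/88 - 1*2525 = 3425/88 - 2525 = -218775/88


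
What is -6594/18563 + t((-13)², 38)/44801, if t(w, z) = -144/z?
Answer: -295488138/831640963 ≈ -0.35531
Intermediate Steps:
-6594/18563 + t((-13)², 38)/44801 = -6594/18563 - 144/38/44801 = -6594*1/18563 - 144*1/38*(1/44801) = -6594/18563 - 72/19*1/44801 = -6594/18563 - 72/851219 = -295488138/831640963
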